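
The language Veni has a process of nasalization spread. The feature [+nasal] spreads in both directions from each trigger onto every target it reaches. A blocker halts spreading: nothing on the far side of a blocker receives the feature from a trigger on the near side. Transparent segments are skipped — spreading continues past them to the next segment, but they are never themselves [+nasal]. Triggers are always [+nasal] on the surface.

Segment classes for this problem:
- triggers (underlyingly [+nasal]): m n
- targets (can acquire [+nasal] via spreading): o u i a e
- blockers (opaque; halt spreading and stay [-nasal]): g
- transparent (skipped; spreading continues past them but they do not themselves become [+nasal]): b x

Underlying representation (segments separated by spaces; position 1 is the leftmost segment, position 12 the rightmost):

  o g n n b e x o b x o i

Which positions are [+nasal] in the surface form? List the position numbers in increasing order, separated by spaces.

From /n/ at 3 rightward: 4 /n/ is itself a trigger — this domain ends here.
From /n/ at 3 leftward: 2 /g/ blocks.
From /n/ at 4 rightward: 5 /b/ transparent; 6 /e/ → [+nasal]; 7 /x/ transparent; 8 /o/ → [+nasal]; 9 /b/ transparent; 10 /x/ transparent; 11 /o/ → [+nasal]; 12 /i/ → [+nasal]; word edge.
From /n/ at 4 leftward: 3 /n/ is itself a trigger — this domain ends here.
Target with no active source: position 1 stays [-nasal].

3 4 6 8 11 12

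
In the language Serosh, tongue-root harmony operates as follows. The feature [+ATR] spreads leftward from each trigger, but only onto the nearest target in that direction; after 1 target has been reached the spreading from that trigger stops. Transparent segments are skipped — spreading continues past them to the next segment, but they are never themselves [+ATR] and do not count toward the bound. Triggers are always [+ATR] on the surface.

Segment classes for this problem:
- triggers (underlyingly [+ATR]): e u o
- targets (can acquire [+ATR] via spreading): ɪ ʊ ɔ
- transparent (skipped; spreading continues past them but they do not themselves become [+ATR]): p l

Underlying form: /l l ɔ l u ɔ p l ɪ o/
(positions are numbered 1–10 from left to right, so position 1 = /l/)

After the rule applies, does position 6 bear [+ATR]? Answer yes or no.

no

From /u/ at 5 leftward: 4 /l/ transparent; 3 /ɔ/ → [+ATR]; bound reached.
From /o/ at 10 leftward: 9 /ɪ/ → [+ATR]; bound reached.
Target with no active source: position 6 stays [-ATR].
[+ATR] positions on the surface: 3 5 9 10.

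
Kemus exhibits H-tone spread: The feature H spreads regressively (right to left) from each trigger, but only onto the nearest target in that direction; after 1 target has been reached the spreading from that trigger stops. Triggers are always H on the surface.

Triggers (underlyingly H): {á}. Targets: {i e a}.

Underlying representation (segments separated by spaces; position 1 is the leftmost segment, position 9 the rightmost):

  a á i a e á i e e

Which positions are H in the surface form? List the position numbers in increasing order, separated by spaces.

1 2 5 6

From /á/ at 2 leftward: 1 /a/ → H; bound reached.
From /á/ at 6 leftward: 5 /e/ → H; bound reached.
Targets with no active source: positions 3 4 7 8 9 stay [-high tone].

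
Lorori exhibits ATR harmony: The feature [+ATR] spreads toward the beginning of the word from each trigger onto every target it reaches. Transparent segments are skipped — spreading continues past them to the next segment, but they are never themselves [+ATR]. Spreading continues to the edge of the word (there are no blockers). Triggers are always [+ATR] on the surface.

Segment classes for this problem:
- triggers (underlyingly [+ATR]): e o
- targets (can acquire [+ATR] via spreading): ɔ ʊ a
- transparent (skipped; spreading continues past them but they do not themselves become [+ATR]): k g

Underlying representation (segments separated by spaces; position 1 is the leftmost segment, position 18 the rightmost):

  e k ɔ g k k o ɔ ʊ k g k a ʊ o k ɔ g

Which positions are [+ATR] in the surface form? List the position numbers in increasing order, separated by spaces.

1 3 7 8 9 13 14 15

From /e/ at 1 leftward: word edge.
From /o/ at 7 leftward: 6 /k/ transparent; 5 /k/ transparent; 4 /g/ transparent; 3 /ɔ/ → [+ATR]; 2 /k/ transparent; 1 /e/ is itself a trigger — this domain ends here.
From /o/ at 15 leftward: 14 /ʊ/ → [+ATR]; 13 /a/ → [+ATR]; 12 /k/ transparent; 11 /g/ transparent; 10 /k/ transparent; 9 /ʊ/ → [+ATR]; 8 /ɔ/ → [+ATR]; 7 /o/ is itself a trigger — this domain ends here.
Target with no active source: position 17 stays [-ATR].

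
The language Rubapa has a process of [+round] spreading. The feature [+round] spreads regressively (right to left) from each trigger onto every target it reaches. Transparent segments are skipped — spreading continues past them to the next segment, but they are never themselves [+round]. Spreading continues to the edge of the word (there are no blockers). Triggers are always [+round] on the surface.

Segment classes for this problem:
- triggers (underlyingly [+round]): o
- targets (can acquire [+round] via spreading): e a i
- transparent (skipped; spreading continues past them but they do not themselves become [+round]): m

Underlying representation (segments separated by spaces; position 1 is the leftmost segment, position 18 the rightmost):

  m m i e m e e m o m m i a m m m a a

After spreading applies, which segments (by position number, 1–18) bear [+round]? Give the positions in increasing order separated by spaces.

From /o/ at 9 leftward: 8 /m/ transparent; 7 /e/ → [+round]; 6 /e/ → [+round]; 5 /m/ transparent; 4 /e/ → [+round]; 3 /i/ → [+round]; 2 /m/ transparent; 1 /m/ transparent; word edge.
Targets with no active source: positions 12 13 17 18 stay [-round].

3 4 6 7 9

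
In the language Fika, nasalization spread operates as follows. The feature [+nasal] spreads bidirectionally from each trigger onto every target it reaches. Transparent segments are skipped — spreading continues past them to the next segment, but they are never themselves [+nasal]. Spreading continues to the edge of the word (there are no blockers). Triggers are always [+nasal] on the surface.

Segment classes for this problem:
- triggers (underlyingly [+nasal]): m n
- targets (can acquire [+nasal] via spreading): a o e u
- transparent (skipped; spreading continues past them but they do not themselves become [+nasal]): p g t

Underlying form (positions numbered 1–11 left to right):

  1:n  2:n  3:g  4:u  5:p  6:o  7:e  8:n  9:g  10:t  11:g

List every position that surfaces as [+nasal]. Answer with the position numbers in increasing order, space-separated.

1 2 4 6 7 8

From /n/ at 1 rightward: 2 /n/ is itself a trigger — this domain ends here.
From /n/ at 1 leftward: word edge.
From /n/ at 2 rightward: 3 /g/ transparent; 4 /u/ → [+nasal]; 5 /p/ transparent; 6 /o/ → [+nasal]; 7 /e/ → [+nasal]; 8 /n/ is itself a trigger — this domain ends here.
From /n/ at 2 leftward: 1 /n/ is itself a trigger — this domain ends here.
From /n/ at 8 rightward: 9 /g/ transparent; 10 /t/ transparent; 11 /g/ transparent; word edge.
From /n/ at 8 leftward: 7 /e/ → [+nasal]; 6 /o/ → [+nasal]; 5 /p/ transparent; 4 /u/ → [+nasal]; 3 /g/ transparent; 2 /n/ is itself a trigger — this domain ends here.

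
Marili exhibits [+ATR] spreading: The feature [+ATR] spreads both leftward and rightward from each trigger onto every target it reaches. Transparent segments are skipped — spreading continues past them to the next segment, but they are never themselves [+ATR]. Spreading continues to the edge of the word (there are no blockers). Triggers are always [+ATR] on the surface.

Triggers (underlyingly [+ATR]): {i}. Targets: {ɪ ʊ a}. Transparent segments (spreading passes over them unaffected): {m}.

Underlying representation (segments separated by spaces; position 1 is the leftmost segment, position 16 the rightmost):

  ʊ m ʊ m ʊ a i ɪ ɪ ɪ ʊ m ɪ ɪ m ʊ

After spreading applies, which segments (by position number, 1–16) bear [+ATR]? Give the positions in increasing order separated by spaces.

1 3 5 6 7 8 9 10 11 13 14 16

From /i/ at 7 rightward: 8 /ɪ/ → [+ATR]; 9 /ɪ/ → [+ATR]; 10 /ɪ/ → [+ATR]; 11 /ʊ/ → [+ATR]; 12 /m/ transparent; 13 /ɪ/ → [+ATR]; 14 /ɪ/ → [+ATR]; 15 /m/ transparent; 16 /ʊ/ → [+ATR]; word edge.
From /i/ at 7 leftward: 6 /a/ → [+ATR]; 5 /ʊ/ → [+ATR]; 4 /m/ transparent; 3 /ʊ/ → [+ATR]; 2 /m/ transparent; 1 /ʊ/ → [+ATR]; word edge.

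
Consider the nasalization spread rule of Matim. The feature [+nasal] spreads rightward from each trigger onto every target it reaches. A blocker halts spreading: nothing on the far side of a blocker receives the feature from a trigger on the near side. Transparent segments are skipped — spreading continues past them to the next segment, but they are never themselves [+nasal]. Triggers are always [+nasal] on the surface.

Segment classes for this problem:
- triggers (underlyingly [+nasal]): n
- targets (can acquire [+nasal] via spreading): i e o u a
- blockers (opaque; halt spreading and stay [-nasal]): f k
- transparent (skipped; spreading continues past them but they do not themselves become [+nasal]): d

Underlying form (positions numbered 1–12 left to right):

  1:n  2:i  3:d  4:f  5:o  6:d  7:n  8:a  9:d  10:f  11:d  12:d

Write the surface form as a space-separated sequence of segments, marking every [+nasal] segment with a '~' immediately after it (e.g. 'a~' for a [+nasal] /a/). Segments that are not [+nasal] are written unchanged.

n~ i~ d f o d n~ a~ d f d d

From /n/ at 1 rightward: 2 /i/ → [+nasal]; 3 /d/ transparent; 4 /f/ blocks.
From /n/ at 7 rightward: 8 /a/ → [+nasal]; 9 /d/ transparent; 10 /f/ blocks.
Target with no active source: position 5 stays [-nasal].
[+nasal] positions on the surface: 1 2 7 8.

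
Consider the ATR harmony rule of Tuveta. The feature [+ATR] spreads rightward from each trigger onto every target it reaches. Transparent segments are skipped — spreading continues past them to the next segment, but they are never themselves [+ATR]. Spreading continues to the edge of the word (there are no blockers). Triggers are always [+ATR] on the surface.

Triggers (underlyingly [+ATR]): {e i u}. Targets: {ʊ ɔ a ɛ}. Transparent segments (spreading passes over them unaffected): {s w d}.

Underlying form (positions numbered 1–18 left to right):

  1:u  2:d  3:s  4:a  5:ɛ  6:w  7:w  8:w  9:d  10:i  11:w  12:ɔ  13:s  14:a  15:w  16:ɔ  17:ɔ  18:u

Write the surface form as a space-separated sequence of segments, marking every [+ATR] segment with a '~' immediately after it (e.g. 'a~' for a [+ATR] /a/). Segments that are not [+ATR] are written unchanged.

From /u/ at 1 rightward: 2 /d/ transparent; 3 /s/ transparent; 4 /a/ → [+ATR]; 5 /ɛ/ → [+ATR]; 6 /w/ transparent; 7 /w/ transparent; 8 /w/ transparent; 9 /d/ transparent; 10 /i/ is itself a trigger — this domain ends here.
From /i/ at 10 rightward: 11 /w/ transparent; 12 /ɔ/ → [+ATR]; 13 /s/ transparent; 14 /a/ → [+ATR]; 15 /w/ transparent; 16 /ɔ/ → [+ATR]; 17 /ɔ/ → [+ATR]; 18 /u/ is itself a trigger — this domain ends here.
From /u/ at 18 rightward: word edge.
[+ATR] positions on the surface: 1 4 5 10 12 14 16 17 18.

u~ d s a~ ɛ~ w w w d i~ w ɔ~ s a~ w ɔ~ ɔ~ u~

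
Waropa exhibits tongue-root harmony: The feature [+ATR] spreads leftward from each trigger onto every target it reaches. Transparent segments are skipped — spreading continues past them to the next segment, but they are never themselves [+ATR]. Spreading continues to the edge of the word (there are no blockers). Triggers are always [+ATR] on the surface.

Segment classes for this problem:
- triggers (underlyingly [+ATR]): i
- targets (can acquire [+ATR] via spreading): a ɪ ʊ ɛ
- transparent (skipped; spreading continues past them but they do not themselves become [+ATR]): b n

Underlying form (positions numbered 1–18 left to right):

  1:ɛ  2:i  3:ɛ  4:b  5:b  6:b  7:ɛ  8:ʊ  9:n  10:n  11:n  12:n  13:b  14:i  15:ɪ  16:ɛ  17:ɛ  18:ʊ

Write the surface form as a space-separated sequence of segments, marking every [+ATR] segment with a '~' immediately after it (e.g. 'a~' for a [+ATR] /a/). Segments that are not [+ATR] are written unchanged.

From /i/ at 2 leftward: 1 /ɛ/ → [+ATR]; word edge.
From /i/ at 14 leftward: 13 /b/ transparent; 12 /n/ transparent; 11 /n/ transparent; 10 /n/ transparent; 9 /n/ transparent; 8 /ʊ/ → [+ATR]; 7 /ɛ/ → [+ATR]; 6 /b/ transparent; 5 /b/ transparent; 4 /b/ transparent; 3 /ɛ/ → [+ATR]; 2 /i/ is itself a trigger — this domain ends here.
Targets with no active source: positions 15 16 17 18 stay [-ATR].
[+ATR] positions on the surface: 1 2 3 7 8 14.

ɛ~ i~ ɛ~ b b b ɛ~ ʊ~ n n n n b i~ ɪ ɛ ɛ ʊ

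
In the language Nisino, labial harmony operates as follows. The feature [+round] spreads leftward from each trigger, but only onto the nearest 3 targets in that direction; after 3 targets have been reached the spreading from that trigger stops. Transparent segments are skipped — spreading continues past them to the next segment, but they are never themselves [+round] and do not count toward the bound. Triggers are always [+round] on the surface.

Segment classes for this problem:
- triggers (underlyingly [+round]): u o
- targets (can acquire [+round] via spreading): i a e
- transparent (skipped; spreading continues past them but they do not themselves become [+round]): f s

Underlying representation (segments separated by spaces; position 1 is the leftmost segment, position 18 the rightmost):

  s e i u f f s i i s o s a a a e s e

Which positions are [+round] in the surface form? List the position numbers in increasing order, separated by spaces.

From /u/ at 4 leftward: 3 /i/ → [+round]; 2 /e/ → [+round]; 1 /s/ transparent; word edge.
From /o/ at 11 leftward: 10 /s/ transparent; 9 /i/ → [+round]; 8 /i/ → [+round]; 7 /s/ transparent; 6 /f/ transparent; 5 /f/ transparent; 4 /u/ is itself a trigger — this domain ends here.
Targets with no active source: positions 13 14 15 16 18 stay [-round].

2 3 4 8 9 11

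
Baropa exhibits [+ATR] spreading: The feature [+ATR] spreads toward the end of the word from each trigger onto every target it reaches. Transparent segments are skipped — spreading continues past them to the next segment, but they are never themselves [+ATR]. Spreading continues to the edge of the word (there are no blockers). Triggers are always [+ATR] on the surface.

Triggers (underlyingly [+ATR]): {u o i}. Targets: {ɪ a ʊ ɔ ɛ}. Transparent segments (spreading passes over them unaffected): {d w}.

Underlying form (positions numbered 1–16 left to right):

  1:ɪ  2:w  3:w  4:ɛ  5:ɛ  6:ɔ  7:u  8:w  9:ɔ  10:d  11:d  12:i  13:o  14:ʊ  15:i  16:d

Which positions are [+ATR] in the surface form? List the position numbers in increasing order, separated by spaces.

7 9 12 13 14 15

From /u/ at 7 rightward: 8 /w/ transparent; 9 /ɔ/ → [+ATR]; 10 /d/ transparent; 11 /d/ transparent; 12 /i/ is itself a trigger — this domain ends here.
From /i/ at 12 rightward: 13 /o/ is itself a trigger — this domain ends here.
From /o/ at 13 rightward: 14 /ʊ/ → [+ATR]; 15 /i/ is itself a trigger — this domain ends here.
From /i/ at 15 rightward: 16 /d/ transparent; word edge.
Targets with no active source: positions 1 4 5 6 stay [-ATR].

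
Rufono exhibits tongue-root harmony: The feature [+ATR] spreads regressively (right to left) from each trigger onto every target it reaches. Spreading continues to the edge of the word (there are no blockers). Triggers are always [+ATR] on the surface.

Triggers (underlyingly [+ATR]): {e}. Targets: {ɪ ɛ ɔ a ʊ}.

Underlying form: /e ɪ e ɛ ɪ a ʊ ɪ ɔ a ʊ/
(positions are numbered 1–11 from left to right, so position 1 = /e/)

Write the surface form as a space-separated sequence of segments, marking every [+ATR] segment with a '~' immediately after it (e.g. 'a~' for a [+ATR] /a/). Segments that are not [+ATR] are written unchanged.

From /e/ at 1 leftward: word edge.
From /e/ at 3 leftward: 2 /ɪ/ → [+ATR]; 1 /e/ is itself a trigger — this domain ends here.
Targets with no active source: positions 4 5 6 7 8 9 10 11 stay [-ATR].
[+ATR] positions on the surface: 1 2 3.

e~ ɪ~ e~ ɛ ɪ a ʊ ɪ ɔ a ʊ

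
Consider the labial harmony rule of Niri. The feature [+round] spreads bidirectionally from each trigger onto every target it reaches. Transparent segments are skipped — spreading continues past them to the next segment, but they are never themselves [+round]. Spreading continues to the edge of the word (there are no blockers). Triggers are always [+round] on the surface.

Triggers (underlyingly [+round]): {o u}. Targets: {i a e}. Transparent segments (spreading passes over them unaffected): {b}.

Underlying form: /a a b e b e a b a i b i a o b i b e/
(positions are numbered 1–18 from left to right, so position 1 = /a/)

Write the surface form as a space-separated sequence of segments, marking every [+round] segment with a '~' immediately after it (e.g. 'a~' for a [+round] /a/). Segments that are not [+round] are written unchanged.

From /o/ at 14 rightward: 15 /b/ transparent; 16 /i/ → [+round]; 17 /b/ transparent; 18 /e/ → [+round]; word edge.
From /o/ at 14 leftward: 13 /a/ → [+round]; 12 /i/ → [+round]; 11 /b/ transparent; 10 /i/ → [+round]; 9 /a/ → [+round]; 8 /b/ transparent; 7 /a/ → [+round]; 6 /e/ → [+round]; 5 /b/ transparent; 4 /e/ → [+round]; 3 /b/ transparent; 2 /a/ → [+round]; 1 /a/ → [+round]; word edge.
[+round] positions on the surface: 1 2 4 6 7 9 10 12 13 14 16 18.

a~ a~ b e~ b e~ a~ b a~ i~ b i~ a~ o~ b i~ b e~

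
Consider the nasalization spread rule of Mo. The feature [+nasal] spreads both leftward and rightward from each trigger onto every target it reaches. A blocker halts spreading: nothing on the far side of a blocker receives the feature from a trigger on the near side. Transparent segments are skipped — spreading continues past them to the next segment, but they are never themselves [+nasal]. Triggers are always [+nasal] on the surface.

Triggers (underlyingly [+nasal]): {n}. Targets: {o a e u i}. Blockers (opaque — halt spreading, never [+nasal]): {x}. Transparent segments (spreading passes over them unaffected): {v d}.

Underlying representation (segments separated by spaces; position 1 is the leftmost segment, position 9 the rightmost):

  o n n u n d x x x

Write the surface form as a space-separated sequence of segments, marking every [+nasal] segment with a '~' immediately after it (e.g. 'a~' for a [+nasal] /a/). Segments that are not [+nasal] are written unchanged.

From /n/ at 2 rightward: 3 /n/ is itself a trigger — this domain ends here.
From /n/ at 2 leftward: 1 /o/ → [+nasal]; word edge.
From /n/ at 3 rightward: 4 /u/ → [+nasal]; 5 /n/ is itself a trigger — this domain ends here.
From /n/ at 3 leftward: 2 /n/ is itself a trigger — this domain ends here.
From /n/ at 5 rightward: 6 /d/ transparent; 7 /x/ blocks.
From /n/ at 5 leftward: 4 /u/ → [+nasal]; 3 /n/ is itself a trigger — this domain ends here.
[+nasal] positions on the surface: 1 2 3 4 5.

o~ n~ n~ u~ n~ d x x x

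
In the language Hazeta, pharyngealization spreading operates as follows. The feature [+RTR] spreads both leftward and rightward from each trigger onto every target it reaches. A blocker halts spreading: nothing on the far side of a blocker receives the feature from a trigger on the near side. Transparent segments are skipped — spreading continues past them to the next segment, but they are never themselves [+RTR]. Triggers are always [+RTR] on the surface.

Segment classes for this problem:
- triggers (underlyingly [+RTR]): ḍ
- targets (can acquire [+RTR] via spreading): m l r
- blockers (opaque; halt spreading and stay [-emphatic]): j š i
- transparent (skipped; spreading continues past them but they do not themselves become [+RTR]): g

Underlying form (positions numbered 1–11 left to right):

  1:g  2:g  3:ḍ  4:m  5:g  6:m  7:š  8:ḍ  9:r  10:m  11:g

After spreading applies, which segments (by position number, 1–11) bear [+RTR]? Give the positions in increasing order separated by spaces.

3 4 6 8 9 10

From /ḍ/ at 3 rightward: 4 /m/ → [+RTR]; 5 /g/ transparent; 6 /m/ → [+RTR]; 7 /š/ blocks.
From /ḍ/ at 3 leftward: 2 /g/ transparent; 1 /g/ transparent; word edge.
From /ḍ/ at 8 rightward: 9 /r/ → [+RTR]; 10 /m/ → [+RTR]; 11 /g/ transparent; word edge.
From /ḍ/ at 8 leftward: 7 /š/ blocks.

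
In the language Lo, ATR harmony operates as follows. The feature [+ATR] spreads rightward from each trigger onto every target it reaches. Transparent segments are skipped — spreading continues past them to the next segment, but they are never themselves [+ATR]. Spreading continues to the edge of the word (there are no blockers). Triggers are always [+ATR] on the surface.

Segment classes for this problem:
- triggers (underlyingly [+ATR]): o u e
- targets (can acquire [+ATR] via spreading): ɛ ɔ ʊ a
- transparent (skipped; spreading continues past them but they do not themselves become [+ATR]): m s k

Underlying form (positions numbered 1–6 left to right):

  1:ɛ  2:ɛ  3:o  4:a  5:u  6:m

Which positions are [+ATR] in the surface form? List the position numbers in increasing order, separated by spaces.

3 4 5

From /o/ at 3 rightward: 4 /a/ → [+ATR]; 5 /u/ is itself a trigger — this domain ends here.
From /u/ at 5 rightward: 6 /m/ transparent; word edge.
Targets with no active source: positions 1 2 stay [-ATR].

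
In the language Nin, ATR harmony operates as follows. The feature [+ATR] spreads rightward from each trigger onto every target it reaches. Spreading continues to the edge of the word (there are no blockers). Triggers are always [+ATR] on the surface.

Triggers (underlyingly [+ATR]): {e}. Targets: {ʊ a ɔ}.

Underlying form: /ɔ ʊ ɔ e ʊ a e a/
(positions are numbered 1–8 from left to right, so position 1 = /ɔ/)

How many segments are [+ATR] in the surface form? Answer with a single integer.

5

From /e/ at 4 rightward: 5 /ʊ/ → [+ATR]; 6 /a/ → [+ATR]; 7 /e/ is itself a trigger — this domain ends here.
From /e/ at 7 rightward: 8 /a/ → [+ATR]; word edge.
Targets with no active source: positions 1 2 3 stay [-ATR].
[+ATR] positions on the surface: 4 5 6 7 8.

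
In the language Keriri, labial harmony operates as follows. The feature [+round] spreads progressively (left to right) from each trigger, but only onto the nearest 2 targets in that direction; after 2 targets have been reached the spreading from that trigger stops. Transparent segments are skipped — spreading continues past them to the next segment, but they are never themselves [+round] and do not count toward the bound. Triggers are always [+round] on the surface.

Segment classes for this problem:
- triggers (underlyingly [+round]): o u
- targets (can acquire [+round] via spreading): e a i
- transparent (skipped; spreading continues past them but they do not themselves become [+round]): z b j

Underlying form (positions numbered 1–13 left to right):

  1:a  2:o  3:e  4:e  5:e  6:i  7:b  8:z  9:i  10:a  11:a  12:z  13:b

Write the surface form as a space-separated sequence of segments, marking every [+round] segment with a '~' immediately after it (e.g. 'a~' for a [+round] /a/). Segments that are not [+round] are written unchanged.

a o~ e~ e~ e i b z i a a z b

From /o/ at 2 rightward: 3 /e/ → [+round]; 4 /e/ → [+round]; bound reached.
Targets with no active source: positions 1 5 6 9 10 11 stay [-round].
[+round] positions on the surface: 2 3 4.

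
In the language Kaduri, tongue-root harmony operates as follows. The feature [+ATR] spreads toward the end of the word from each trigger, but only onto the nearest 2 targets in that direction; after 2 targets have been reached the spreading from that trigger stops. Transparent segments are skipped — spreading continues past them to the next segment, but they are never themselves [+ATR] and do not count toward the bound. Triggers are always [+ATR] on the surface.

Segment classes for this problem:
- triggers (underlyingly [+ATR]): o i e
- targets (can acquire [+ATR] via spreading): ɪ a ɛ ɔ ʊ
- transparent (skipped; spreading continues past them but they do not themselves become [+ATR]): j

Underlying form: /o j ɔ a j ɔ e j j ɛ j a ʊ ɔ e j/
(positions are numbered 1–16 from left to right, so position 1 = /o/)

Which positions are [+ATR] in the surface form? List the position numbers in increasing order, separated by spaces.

1 3 4 7 10 12 15

From /o/ at 1 rightward: 2 /j/ transparent; 3 /ɔ/ → [+ATR]; 4 /a/ → [+ATR]; bound reached.
From /e/ at 7 rightward: 8 /j/ transparent; 9 /j/ transparent; 10 /ɛ/ → [+ATR]; 11 /j/ transparent; 12 /a/ → [+ATR]; bound reached.
From /e/ at 15 rightward: 16 /j/ transparent; word edge.
Targets with no active source: positions 6 13 14 stay [-ATR].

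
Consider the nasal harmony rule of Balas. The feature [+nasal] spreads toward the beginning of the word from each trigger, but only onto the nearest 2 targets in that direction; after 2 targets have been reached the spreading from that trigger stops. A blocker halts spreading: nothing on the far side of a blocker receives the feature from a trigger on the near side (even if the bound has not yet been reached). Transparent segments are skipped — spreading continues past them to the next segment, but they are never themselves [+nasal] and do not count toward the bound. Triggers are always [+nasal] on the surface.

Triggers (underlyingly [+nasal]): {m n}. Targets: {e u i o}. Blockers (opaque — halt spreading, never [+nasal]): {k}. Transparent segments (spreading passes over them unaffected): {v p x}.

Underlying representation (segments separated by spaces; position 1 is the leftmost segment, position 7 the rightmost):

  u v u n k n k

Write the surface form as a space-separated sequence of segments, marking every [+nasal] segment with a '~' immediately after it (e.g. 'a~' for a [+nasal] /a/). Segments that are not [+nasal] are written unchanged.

From /n/ at 4 leftward: 3 /u/ → [+nasal]; 2 /v/ transparent; 1 /u/ → [+nasal]; bound reached.
From /n/ at 6 leftward: 5 /k/ blocks.
[+nasal] positions on the surface: 1 3 4 6.

u~ v u~ n~ k n~ k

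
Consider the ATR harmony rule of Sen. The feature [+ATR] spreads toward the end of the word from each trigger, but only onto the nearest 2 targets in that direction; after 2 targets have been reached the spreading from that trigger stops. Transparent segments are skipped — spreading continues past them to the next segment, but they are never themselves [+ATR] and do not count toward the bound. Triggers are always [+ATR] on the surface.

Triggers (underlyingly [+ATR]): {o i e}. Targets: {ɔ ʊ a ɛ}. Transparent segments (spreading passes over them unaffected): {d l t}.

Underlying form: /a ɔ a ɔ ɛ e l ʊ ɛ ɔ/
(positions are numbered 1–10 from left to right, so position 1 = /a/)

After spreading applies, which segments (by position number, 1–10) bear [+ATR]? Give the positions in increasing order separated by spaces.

From /e/ at 6 rightward: 7 /l/ transparent; 8 /ʊ/ → [+ATR]; 9 /ɛ/ → [+ATR]; bound reached.
Targets with no active source: positions 1 2 3 4 5 10 stay [-ATR].

6 8 9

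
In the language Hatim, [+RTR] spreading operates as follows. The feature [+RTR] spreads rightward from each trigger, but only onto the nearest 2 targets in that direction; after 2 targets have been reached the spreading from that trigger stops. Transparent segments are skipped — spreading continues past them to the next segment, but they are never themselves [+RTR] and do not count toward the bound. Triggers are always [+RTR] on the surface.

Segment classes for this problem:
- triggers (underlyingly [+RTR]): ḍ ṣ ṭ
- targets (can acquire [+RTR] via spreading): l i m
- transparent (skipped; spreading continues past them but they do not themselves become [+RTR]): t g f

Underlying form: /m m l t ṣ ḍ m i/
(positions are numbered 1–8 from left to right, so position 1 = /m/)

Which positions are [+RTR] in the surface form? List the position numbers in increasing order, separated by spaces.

From /ṣ/ at 5 rightward: 6 /ḍ/ is itself a trigger — this domain ends here.
From /ḍ/ at 6 rightward: 7 /m/ → [+RTR]; 8 /i/ → [+RTR]; bound reached.
Targets with no active source: positions 1 2 3 stay [-emphatic].

5 6 7 8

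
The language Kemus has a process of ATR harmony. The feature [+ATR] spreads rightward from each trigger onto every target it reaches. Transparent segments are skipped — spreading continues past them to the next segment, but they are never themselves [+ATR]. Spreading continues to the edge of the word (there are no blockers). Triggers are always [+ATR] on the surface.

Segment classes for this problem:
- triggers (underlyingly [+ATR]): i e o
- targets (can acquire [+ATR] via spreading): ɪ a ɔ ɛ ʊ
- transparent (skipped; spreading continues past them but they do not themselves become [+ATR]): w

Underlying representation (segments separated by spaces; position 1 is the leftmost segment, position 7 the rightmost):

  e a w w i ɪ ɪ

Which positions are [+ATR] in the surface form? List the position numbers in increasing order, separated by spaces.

From /e/ at 1 rightward: 2 /a/ → [+ATR]; 3 /w/ transparent; 4 /w/ transparent; 5 /i/ is itself a trigger — this domain ends here.
From /i/ at 5 rightward: 6 /ɪ/ → [+ATR]; 7 /ɪ/ → [+ATR]; word edge.

1 2 5 6 7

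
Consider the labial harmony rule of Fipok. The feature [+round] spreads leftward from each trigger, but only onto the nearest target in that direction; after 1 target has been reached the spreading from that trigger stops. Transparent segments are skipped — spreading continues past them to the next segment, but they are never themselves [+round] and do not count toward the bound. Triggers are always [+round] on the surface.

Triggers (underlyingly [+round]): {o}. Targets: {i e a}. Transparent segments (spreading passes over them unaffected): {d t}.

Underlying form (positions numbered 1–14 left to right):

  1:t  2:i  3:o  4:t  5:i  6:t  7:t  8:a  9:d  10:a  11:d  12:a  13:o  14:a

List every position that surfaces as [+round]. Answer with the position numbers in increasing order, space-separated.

From /o/ at 3 leftward: 2 /i/ → [+round]; bound reached.
From /o/ at 13 leftward: 12 /a/ → [+round]; bound reached.
Targets with no active source: positions 5 8 10 14 stay [-round].

2 3 12 13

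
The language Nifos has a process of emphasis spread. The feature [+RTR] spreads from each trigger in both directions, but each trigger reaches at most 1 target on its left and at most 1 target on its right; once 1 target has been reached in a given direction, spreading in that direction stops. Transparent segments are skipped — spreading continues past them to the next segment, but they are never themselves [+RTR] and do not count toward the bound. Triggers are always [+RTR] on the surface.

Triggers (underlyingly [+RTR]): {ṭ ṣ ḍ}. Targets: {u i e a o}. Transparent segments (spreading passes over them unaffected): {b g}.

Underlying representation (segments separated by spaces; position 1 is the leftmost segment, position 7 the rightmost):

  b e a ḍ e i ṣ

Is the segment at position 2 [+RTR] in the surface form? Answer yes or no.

From /ḍ/ at 4 rightward: 5 /e/ → [+RTR]; bound reached.
From /ḍ/ at 4 leftward: 3 /a/ → [+RTR]; bound reached.
From /ṣ/ at 7 rightward: word edge.
From /ṣ/ at 7 leftward: 6 /i/ → [+RTR]; bound reached.
Target with no active source: position 2 stays [-emphatic].
[+RTR] positions on the surface: 3 4 5 6 7.

no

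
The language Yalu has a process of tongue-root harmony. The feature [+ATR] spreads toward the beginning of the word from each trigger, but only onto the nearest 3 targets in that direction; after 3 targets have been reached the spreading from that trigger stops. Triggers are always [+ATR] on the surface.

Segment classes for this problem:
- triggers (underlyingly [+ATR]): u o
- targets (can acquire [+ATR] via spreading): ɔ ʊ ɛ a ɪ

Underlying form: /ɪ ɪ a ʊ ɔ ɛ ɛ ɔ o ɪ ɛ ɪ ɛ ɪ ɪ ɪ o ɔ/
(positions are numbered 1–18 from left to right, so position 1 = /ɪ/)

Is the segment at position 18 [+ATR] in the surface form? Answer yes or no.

no

From /o/ at 9 leftward: 8 /ɔ/ → [+ATR]; 7 /ɛ/ → [+ATR]; 6 /ɛ/ → [+ATR]; bound reached.
From /o/ at 17 leftward: 16 /ɪ/ → [+ATR]; 15 /ɪ/ → [+ATR]; 14 /ɪ/ → [+ATR]; bound reached.
Targets with no active source: positions 1 2 3 4 5 10 11 12 13 18 stay [-ATR].
[+ATR] positions on the surface: 6 7 8 9 14 15 16 17.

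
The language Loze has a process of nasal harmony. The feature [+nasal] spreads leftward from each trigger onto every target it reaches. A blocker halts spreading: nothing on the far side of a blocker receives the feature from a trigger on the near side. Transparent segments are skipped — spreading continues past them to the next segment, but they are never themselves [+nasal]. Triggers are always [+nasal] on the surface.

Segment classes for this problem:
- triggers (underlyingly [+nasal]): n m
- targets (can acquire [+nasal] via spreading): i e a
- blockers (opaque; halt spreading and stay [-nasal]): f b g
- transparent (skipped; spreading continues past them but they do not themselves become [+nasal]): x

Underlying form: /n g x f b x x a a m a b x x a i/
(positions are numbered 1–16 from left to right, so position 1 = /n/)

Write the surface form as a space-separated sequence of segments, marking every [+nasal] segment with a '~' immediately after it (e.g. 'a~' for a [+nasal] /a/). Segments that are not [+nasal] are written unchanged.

From /n/ at 1 leftward: word edge.
From /m/ at 10 leftward: 9 /a/ → [+nasal]; 8 /a/ → [+nasal]; 7 /x/ transparent; 6 /x/ transparent; 5 /b/ blocks.
Targets with no active source: positions 11 15 16 stay [-nasal].
[+nasal] positions on the surface: 1 8 9 10.

n~ g x f b x x a~ a~ m~ a b x x a i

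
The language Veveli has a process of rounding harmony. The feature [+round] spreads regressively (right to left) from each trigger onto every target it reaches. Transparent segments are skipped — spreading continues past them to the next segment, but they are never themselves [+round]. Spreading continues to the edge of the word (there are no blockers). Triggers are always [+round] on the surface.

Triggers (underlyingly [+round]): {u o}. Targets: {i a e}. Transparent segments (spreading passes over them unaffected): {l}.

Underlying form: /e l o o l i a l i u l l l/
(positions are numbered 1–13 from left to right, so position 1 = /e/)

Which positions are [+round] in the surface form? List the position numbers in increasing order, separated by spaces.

From /o/ at 3 leftward: 2 /l/ transparent; 1 /e/ → [+round]; word edge.
From /o/ at 4 leftward: 3 /o/ is itself a trigger — this domain ends here.
From /u/ at 10 leftward: 9 /i/ → [+round]; 8 /l/ transparent; 7 /a/ → [+round]; 6 /i/ → [+round]; 5 /l/ transparent; 4 /o/ is itself a trigger — this domain ends here.

1 3 4 6 7 9 10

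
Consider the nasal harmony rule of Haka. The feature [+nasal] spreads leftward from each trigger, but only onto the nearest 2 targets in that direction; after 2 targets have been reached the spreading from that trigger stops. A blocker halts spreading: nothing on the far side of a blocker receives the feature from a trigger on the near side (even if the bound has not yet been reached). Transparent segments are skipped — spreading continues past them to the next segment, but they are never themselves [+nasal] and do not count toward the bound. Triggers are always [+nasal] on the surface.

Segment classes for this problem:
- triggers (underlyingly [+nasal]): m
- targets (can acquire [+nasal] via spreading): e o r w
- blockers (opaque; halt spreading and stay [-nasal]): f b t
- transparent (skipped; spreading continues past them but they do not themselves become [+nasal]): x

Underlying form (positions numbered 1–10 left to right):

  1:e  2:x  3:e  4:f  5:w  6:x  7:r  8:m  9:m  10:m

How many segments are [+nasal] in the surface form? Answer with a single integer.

5

From /m/ at 8 leftward: 7 /r/ → [+nasal]; 6 /x/ transparent; 5 /w/ → [+nasal]; bound reached.
From /m/ at 9 leftward: 8 /m/ is itself a trigger — this domain ends here.
From /m/ at 10 leftward: 9 /m/ is itself a trigger — this domain ends here.
Targets with no active source: positions 1 3 stay [-nasal].
[+nasal] positions on the surface: 5 7 8 9 10.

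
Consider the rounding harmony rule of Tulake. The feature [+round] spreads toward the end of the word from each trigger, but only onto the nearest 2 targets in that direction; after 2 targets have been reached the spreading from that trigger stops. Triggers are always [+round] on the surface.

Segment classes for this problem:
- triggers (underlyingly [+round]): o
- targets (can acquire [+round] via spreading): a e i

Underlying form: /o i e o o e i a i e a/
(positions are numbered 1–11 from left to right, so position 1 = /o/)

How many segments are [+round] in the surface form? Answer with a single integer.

7

From /o/ at 1 rightward: 2 /i/ → [+round]; 3 /e/ → [+round]; bound reached.
From /o/ at 4 rightward: 5 /o/ is itself a trigger — this domain ends here.
From /o/ at 5 rightward: 6 /e/ → [+round]; 7 /i/ → [+round]; bound reached.
Targets with no active source: positions 8 9 10 11 stay [-round].
[+round] positions on the surface: 1 2 3 4 5 6 7.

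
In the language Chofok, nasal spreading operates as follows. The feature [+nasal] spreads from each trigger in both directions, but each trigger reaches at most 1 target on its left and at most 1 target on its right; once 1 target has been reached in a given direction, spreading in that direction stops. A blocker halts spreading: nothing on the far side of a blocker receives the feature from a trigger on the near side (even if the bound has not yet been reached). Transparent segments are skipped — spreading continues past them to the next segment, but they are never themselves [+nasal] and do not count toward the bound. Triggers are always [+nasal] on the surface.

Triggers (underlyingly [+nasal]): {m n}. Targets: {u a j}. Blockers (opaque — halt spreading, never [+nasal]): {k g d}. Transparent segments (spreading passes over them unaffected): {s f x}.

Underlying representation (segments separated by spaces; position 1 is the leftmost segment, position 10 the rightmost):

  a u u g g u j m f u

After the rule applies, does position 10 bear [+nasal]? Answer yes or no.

yes

From /m/ at 8 rightward: 9 /f/ transparent; 10 /u/ → [+nasal]; bound reached.
From /m/ at 8 leftward: 7 /j/ → [+nasal]; bound reached.
Targets with no active source: positions 1 2 3 6 stay [-nasal].
[+nasal] positions on the surface: 7 8 10.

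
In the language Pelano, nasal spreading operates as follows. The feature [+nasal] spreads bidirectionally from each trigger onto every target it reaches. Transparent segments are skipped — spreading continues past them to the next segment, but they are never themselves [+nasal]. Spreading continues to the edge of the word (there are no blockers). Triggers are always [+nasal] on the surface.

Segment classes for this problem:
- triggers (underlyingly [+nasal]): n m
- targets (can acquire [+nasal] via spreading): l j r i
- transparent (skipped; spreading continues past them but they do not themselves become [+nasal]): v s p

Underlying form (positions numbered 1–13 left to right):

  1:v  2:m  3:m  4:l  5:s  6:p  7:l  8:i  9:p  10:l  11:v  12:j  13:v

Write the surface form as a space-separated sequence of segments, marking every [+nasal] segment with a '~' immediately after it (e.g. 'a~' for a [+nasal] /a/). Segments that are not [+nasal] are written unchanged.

From /m/ at 2 rightward: 3 /m/ is itself a trigger — this domain ends here.
From /m/ at 2 leftward: 1 /v/ transparent; word edge.
From /m/ at 3 rightward: 4 /l/ → [+nasal]; 5 /s/ transparent; 6 /p/ transparent; 7 /l/ → [+nasal]; 8 /i/ → [+nasal]; 9 /p/ transparent; 10 /l/ → [+nasal]; 11 /v/ transparent; 12 /j/ → [+nasal]; 13 /v/ transparent; word edge.
From /m/ at 3 leftward: 2 /m/ is itself a trigger — this domain ends here.
[+nasal] positions on the surface: 2 3 4 7 8 10 12.

v m~ m~ l~ s p l~ i~ p l~ v j~ v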